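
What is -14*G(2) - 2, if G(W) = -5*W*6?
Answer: 838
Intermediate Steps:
G(W) = -30*W
-14*G(2) - 2 = -(-420)*2 - 2 = -14*(-60) - 2 = 840 - 2 = 838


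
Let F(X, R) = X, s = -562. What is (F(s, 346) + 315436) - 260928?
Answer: 53946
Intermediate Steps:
(F(s, 346) + 315436) - 260928 = (-562 + 315436) - 260928 = 314874 - 260928 = 53946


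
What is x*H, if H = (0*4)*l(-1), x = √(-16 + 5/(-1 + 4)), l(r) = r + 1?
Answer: 0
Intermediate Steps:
l(r) = 1 + r
x = I*√129/3 (x = √(-16 + 5/3) = √(-43/3) = I*√129/3 ≈ 3.7859*I)
H = 0 (H = (0*4)*(1 - 1) = 0*0 = 0)
x*H = (I*√129/3)*0 = 0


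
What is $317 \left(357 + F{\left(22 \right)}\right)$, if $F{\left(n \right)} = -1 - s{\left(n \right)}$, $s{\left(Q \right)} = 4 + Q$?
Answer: $104610$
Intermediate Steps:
$F{\left(n \right)} = -5 - n$ ($F{\left(n \right)} = -1 - \left(4 + n\right) = -5 - n$)
$317 \left(357 + F{\left(22 \right)}\right) = 317 \left(357 - 27\right) = 317 \cdot 330 = 104610$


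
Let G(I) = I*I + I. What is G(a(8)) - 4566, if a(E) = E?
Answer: -4494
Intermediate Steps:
G(I) = I + I² (G(I) = I² + I = I + I²)
G(a(8)) - 4566 = 8*(1 + 8) - 4566 = 8*9 - 4566 = 72 - 4566 = -4494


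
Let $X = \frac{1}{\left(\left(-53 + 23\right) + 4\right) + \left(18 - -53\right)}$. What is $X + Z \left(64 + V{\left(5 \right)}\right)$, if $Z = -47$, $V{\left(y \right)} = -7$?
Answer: $- \frac{120554}{45} \approx -2679.0$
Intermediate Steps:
$X = \frac{1}{45}$ ($X = \frac{1}{\left(-30 + 4\right) + \left(18 + 53\right)} = \frac{1}{-26 + 71} = \frac{1}{45} \approx 0.022222$)
$X + Z \left(64 + V{\left(5 \right)}\right) = \frac{1}{45} - 47 \left(64 - 7\right) = \frac{1}{45} - 2679 = - \frac{120554}{45}$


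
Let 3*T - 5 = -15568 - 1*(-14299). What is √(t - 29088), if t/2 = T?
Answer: 8*I*√4209/3 ≈ 173.0*I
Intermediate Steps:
T = -1264/3 (T = 5/3 + (-15568 - 1*(-14299))/3 = 5/3 + (-15568 + 14299)/3 = 5/3 + (⅓)*(-1269) = 5/3 - 423 = -1264/3 ≈ -421.33)
t = -2528/3 (t = 2*(-1264/3) = -2528/3 ≈ -842.67)
√(t - 29088) = √(-2528/3 - 29088) = √(-89792/3) = 8*I*√4209/3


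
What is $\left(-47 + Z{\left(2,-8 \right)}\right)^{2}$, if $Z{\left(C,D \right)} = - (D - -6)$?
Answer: $2025$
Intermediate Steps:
$Z{\left(C,D \right)} = -6 - D$ ($Z{\left(C,D \right)} = - (D + 6) = - (6 + D) = -6 - D$)
$\left(-47 + Z{\left(2,-8 \right)}\right)^{2} = \left(-47 - -2\right)^{2} = \left(-47 + \left(-6 + 8\right)\right)^{2} = \left(-47 + 2\right)^{2} = \left(-45\right)^{2} = 2025$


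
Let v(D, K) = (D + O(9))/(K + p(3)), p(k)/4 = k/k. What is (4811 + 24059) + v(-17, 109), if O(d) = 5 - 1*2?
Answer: 3262296/113 ≈ 28870.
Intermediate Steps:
O(d) = 3 (O(d) = 5 - 2 = 3)
p(k) = 4 (p(k) = 4*(k/k) = 4*1 = 4)
v(D, K) = (3 + D)/(4 + K) (v(D, K) = (D + 3)/(K + 4) = (3 + D)/(4 + K))
(4811 + 24059) + v(-17, 109) = (4811 + 24059) + (3 - 17)/(4 + 109) = 28870 - 14/113 = 3262296/113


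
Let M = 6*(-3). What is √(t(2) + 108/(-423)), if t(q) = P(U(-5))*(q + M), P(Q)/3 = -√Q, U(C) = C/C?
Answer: 2*√26367/47 ≈ 6.9098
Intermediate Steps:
U(C) = 1
P(Q) = -3*√Q (P(Q) = 3*(-√Q) = -3*√Q)
M = -18
t(q) = 54 - 3*q (t(q) = (-3*√1)*(q - 18) = (-3*1)*(-18 + q) = -3*(-18 + q) = 54 - 3*q)
√(t(2) + 108/(-423)) = √((54 - 3*2) + 108/(-423)) = √((54 - 6) + 108*(-1/423)) = √(48 - 12/47) = √(2244/47) = 2*√26367/47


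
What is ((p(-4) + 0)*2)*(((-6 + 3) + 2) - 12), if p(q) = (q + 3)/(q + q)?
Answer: -13/4 ≈ -3.2500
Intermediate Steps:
p(q) = (3 + q)/(2*q) (p(q) = (3 + q)/((2*q)) = (3 + q)*(1/(2*q)) = (3 + q)/(2*q))
((p(-4) + 0)*2)*(((-6 + 3) + 2) - 12) = (((½)*(3 - 4)/(-4) + 0)*2)*(((-6 + 3) + 2) - 12) = (((½)*(-¼)*(-1) + 0)*2)*((-3 + 2) - 12) = ((⅛ + 0)*2)*(-1 - 12) = ((⅛)*2)*(-13) = (¼)*(-13) = -13/4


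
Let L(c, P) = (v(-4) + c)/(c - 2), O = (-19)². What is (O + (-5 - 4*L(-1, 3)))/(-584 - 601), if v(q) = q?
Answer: -1048/3555 ≈ -0.29480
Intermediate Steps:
O = 361
L(c, P) = (-4 + c)/(-2 + c) (L(c, P) = (-4 + c)/(c - 2) = (-4 + c)/(-2 + c))
(O + (-5 - 4*L(-1, 3)))/(-584 - 601) = (361 + (-5 - 4*(-4 - 1)/(-2 - 1)))/(-584 - 601) = (361 + (-5 - 4*(-5)/(-3)))/(-1185) = (361 + (-5 - (-4)*(-5)/3))*(-1/1185) = (361 + (-5 - 4*5/3))*(-1/1185) = (361 + (-5 - 20/3))*(-1/1185) = (361 - 35/3)*(-1/1185) = (1048/3)*(-1/1185) = -1048/3555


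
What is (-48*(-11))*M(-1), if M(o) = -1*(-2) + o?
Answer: 528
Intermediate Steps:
M(o) = 2 + o
(-48*(-11))*M(-1) = (-48*(-11))*(2 - 1) = 528*1 = 528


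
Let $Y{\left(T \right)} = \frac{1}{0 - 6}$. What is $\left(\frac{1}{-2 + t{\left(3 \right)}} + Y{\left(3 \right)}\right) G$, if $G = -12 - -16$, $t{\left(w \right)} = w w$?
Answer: $- \frac{2}{21} \approx -0.095238$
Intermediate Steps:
$Y{\left(T \right)} = - \frac{1}{6}$ ($Y{\left(T \right)} = \frac{1}{-6} = - \frac{1}{6}$)
$t{\left(w \right)} = w^{2}$
$G = 4$ ($G = -12 + 16 = 4$)
$\left(\frac{1}{-2 + t{\left(3 \right)}} + Y{\left(3 \right)}\right) G = \left(\frac{1}{-2 + 3^{2}} - \frac{1}{6}\right) 4 = \left(\frac{1}{-2 + 9} - \frac{1}{6}\right) 4 = \left(\frac{1}{7} - \frac{1}{6}\right) 4 = \left(- \frac{1}{42}\right) 4 = - \frac{2}{21}$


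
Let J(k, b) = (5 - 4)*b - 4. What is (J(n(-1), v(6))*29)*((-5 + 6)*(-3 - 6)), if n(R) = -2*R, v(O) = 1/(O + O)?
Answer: 4089/4 ≈ 1022.3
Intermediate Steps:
v(O) = 1/(2*O)
J(k, b) = -4 + b (J(k, b) = 1*b - 4 = b - 4 = -4 + b)
(J(n(-1), v(6))*29)*((-5 + 6)*(-3 - 6)) = ((-4 + (1/2)/6)*29)*((-5 + 6)*(-3 - 6)) = ((-4 + (1/2)*(1/6))*29)*(1*(-9)) = ((-4 + 1/12)*29)*(-9) = -47/12*29*(-9) = -1363/12*(-9) = 4089/4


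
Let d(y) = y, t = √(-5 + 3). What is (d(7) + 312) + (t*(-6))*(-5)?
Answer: 319 + 30*I*√2 ≈ 319.0 + 42.426*I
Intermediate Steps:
t = I*√2 (t = √(-2) = I*√2 ≈ 1.4142*I)
(d(7) + 312) + (t*(-6))*(-5) = (7 + 312) + ((I*√2)*(-6))*(-5) = 319 - 6*I*√2*(-5) = 319 + 30*I*√2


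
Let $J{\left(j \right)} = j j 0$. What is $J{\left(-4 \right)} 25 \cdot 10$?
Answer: $0$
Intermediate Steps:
$J{\left(j \right)} = 0$ ($J{\left(j \right)} = j^{2} \cdot 0 = 0$)
$J{\left(-4 \right)} 25 \cdot 10 = 0 \cdot 25 \cdot 10 = 0 \cdot 10 = 0$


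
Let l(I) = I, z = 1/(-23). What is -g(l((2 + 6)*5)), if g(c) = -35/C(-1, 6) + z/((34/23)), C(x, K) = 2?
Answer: 298/17 ≈ 17.529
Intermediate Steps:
z = -1/23 ≈ -0.043478
g(c) = -298/17 (g(c) = -35/2 - 1/(23*(34/23)) = -35*1/2 - 1/(23*(34*(1/23))) = -35/2 - 1/(23*34/23) = -35/2 - 1/23*23/34 = -35/2 - 1/34 = -298/17)
-g(l((2 + 6)*5)) = -1*(-298/17) = 298/17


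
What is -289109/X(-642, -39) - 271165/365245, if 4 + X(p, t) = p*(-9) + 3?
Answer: -21432427382/422004073 ≈ -50.787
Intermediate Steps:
X(p, t) = -1 - 9*p (X(p, t) = -4 + (p*(-9) + 3) = -4 + (-9*p + 3) = -4 + (3 - 9*p) = -1 - 9*p)
-289109/X(-642, -39) - 271165/365245 = -289109/(-1 - 9*(-642)) - 271165/365245 = -289109/(-1 + 5778) - 271165*1/365245 = -289109/5777 - 54233/73049 = -21432427382/422004073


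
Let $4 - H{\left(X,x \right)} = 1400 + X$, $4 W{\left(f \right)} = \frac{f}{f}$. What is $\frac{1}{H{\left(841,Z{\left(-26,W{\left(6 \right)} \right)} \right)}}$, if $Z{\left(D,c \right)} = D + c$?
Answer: $- \frac{1}{2237} \approx -0.00044703$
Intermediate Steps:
$W{\left(f \right)} = \frac{1}{4}$ ($W{\left(f \right)} = \frac{f \frac{1}{f}}{4} = \frac{1}{4} \cdot 1 = \frac{1}{4}$)
$H{\left(X,x \right)} = -1396 - X$ ($H{\left(X,x \right)} = 4 - \left(1400 + X\right) = -1396 - X$)
$\frac{1}{H{\left(841,Z{\left(-26,W{\left(6 \right)} \right)} \right)}} = \frac{1}{-1396 - 841} = \frac{1}{-2237} = - \frac{1}{2237}$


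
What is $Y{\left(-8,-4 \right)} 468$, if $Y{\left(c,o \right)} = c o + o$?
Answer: $13104$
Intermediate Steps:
$Y{\left(c,o \right)} = o + c o$
$Y{\left(-8,-4 \right)} 468 = - 4 \left(1 - 8\right) 468 = \left(-4\right) \left(-7\right) 468 = 28 \cdot 468 = 13104$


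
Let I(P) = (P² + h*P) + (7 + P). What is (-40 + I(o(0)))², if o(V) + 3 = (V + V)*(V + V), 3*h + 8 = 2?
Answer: 441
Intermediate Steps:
h = -2 (h = -8/3 + (⅓)*2 = -8/3 + ⅔ = -2)
o(V) = -3 + 4*V² (o(V) = -3 + (V + V)*(V + V) = -3 + (2*V)*(2*V) = -3 + 4*V²)
I(P) = 7 + P² - P (I(P) = (P² - 2*P) + (7 + P) = 7 + P² - P)
(-40 + I(o(0)))² = (-40 + (7 + (-3 + 4*0²)² - (-3 + 4*0²)))² = (-40 + (7 + (-3 + 4*0)² - (-3 + 4*0)))² = (-40 + (7 + (-3 + 0)² - (-3 + 0)))² = (-40 + (7 + (-3)² - 1*(-3)))² = (-40 + (7 + 9 + 3))² = (-40 + 19)² = (-21)² = 441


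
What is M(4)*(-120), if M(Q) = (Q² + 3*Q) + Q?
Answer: -3840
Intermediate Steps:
M(Q) = Q² + 4*Q
M(4)*(-120) = (4*(4 + 4))*(-120) = (4*8)*(-120) = 32*(-120) = -3840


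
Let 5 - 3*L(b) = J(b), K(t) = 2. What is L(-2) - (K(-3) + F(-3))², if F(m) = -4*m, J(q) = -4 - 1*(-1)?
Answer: -580/3 ≈ -193.33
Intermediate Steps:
J(q) = -3 (J(q) = -4 + 1 = -3)
L(b) = 8/3 (L(b) = 5/3 - ⅓*(-3) = 5/3 + 1 = 8/3)
L(-2) - (K(-3) + F(-3))² = 8/3 - (2 - 4*(-3))² = 8/3 - (2 + 12)² = 8/3 - 1*14² = 8/3 - 1*196 = 8/3 - 196 = -580/3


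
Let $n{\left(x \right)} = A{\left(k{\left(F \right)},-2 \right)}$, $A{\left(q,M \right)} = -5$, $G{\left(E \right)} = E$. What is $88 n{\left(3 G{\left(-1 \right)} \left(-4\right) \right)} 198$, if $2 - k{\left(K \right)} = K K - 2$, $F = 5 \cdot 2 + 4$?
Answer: $-87120$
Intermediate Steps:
$F = 14$ ($F = 10 + 4 = 14$)
$k{\left(K \right)} = 4 - K^{2}$ ($k{\left(K \right)} = 2 - \left(K K - 2\right) = 2 - \left(K^{2} - 2\right) = 2 - \left(-2 + K^{2}\right) = 4 - K^{2}$)
$n{\left(x \right)} = -5$
$88 n{\left(3 G{\left(-1 \right)} \left(-4\right) \right)} 198 = 88 \left(-5\right) 198 = \left(-440\right) 198 = -87120$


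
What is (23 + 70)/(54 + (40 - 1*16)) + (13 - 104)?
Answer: -2335/26 ≈ -89.808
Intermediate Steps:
(23 + 70)/(54 + (40 - 1*16)) + (13 - 104) = 93/(54 + (40 - 16)) - 91 = 93/(54 + 24) - 91 = 93/78 - 91 = 93*(1/78) - 91 = 31/26 - 91 = -2335/26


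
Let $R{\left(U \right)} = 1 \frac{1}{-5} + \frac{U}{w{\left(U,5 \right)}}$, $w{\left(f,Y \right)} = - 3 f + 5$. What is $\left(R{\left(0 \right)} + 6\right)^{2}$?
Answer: $\frac{841}{25} \approx 33.64$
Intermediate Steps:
$w{\left(f,Y \right)} = 5 - 3 f$
$R{\left(U \right)} = - \frac{1}{5} + \frac{U}{5 - 3 U}$ ($R{\left(U \right)} = 1 \frac{1}{-5} + \frac{U}{5 - 3 U} = 1 \left(- \frac{1}{5}\right) + \frac{U}{5 - 3 U} = - \frac{1}{5} + \frac{U}{5 - 3 U}$)
$\left(R{\left(0 \right)} + 6\right)^{2} = \left(\frac{5 - 0}{5 \left(-5 + 3 \cdot 0\right)} + 6\right)^{2} = \left(\frac{5 + 0}{5 \left(-5 + 0\right)} + 6\right)^{2} = \left(\frac{1}{5} \frac{1}{-5} \cdot 5 + 6\right)^{2} = \left(\frac{1}{5} \left(- \frac{1}{5}\right) 5 + 6\right)^{2} = \left(- \frac{1}{5} + 6\right)^{2} = \left(\frac{29}{5}\right)^{2} = \frac{841}{25}$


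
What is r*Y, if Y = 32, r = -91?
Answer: -2912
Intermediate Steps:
r*Y = -91*32 = -2912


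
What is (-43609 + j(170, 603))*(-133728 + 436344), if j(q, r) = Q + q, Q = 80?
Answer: -13121127144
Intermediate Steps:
j(q, r) = 80 + q
(-43609 + j(170, 603))*(-133728 + 436344) = (-43609 + (80 + 170))*(-133728 + 436344) = (-43609 + 250)*302616 = -43359*302616 = -13121127144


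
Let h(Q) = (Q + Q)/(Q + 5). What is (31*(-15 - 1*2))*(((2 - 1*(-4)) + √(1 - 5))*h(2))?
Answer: -12648/7 - 4216*I/7 ≈ -1806.9 - 602.29*I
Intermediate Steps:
h(Q) = 2*Q/(5 + Q) (h(Q) = (2*Q)/(5 + Q) = 2*Q/(5 + Q))
(31*(-15 - 1*2))*(((2 - 1*(-4)) + √(1 - 5))*h(2)) = (31*(-15 - 1*2))*(((2 - 1*(-4)) + √(1 - 5))*(2*2/(5 + 2))) = (31*(-15 - 2))*(((2 + 4) + √(-4))*(2*2/7)) = (31*(-17))*((6 + 2*I)*(2*2*(⅐))) = -527*(6 + 2*I)*4/7 = -527*(24/7 + 8*I/7) = -12648/7 - 4216*I/7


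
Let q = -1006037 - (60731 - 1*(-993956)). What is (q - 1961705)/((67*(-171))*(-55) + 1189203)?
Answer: -4022429/1819338 ≈ -2.2109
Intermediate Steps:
q = -2060724 (q = -1006037 - (60731 + 993956) = -1006037 - 1*1054687 = -1006037 - 1054687 = -2060724)
(q - 1961705)/((67*(-171))*(-55) + 1189203) = (-2060724 - 1961705)/((67*(-171))*(-55) + 1189203) = -4022429/(-11457*(-55) + 1189203) = -4022429/(630135 + 1189203) = -4022429/1819338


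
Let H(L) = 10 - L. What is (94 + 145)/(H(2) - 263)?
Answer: -239/255 ≈ -0.93725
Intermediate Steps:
(94 + 145)/(H(2) - 263) = (94 + 145)/((10 - 1*2) - 263) = 239/((10 - 2) - 263) = 239/(8 - 263) = 239/(-255) = 239*(-1/255) = -239/255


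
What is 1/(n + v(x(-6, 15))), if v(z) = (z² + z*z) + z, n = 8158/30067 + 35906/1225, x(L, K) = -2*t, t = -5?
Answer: 36832075/8824315002 ≈ 0.0041739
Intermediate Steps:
x(L, K) = 10 (x(L, K) = -2*(-5) = 10)
n = 1089579252/36832075 (n = 8158*(1/30067) + 35906*(1/1225) = 8158/30067 + 35906/1225 = 1089579252/36832075 ≈ 29.582)
v(z) = z + 2*z² (v(z) = (z² + z²) + z = 2*z² + z = z + 2*z²)
1/(n + v(x(-6, 15))) = 1/(1089579252/36832075 + 10*(1 + 2*10)) = 1/(1089579252/36832075 + 10*(1 + 20)) = 1/(1089579252/36832075 + 10*21) = 1/(1089579252/36832075 + 210) = 1/(8824315002/36832075) = 36832075/8824315002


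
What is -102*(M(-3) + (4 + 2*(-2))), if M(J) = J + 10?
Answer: -714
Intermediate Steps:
M(J) = 10 + J
-102*(M(-3) + (4 + 2*(-2))) = -102*((10 - 3) + (4 + 2*(-2))) = -102*(7 + (4 - 4)) = -102*(7 + 0) = -102*7 = -714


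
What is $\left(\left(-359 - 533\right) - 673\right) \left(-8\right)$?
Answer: $12520$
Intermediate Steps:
$\left(\left(-359 - 533\right) - 673\right) \left(-8\right) = \left(-892 - 673\right) \left(-8\right) = \left(-1565\right) \left(-8\right) = 12520$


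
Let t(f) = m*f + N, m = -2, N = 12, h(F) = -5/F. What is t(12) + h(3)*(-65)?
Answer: 289/3 ≈ 96.333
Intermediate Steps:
t(f) = 12 - 2*f (t(f) = -2*f + 12 = 12 - 2*f)
t(12) + h(3)*(-65) = (12 - 2*12) - 5/3*(-65) = (12 - 24) - 5*⅓*(-65) = -12 - 5/3*(-65) = -12 + 325/3 = 289/3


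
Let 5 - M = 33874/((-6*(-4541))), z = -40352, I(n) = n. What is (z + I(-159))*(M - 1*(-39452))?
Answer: -21774896410514/13623 ≈ -1.5984e+9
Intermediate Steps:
M = 51178/13623 (M = 5 - 33874/((-6*(-4541))) = 5 - 33874/27246 = 5 - 1*16937/13623 = 5 - 16937/13623 = 51178/13623 ≈ 3.7567)
(z + I(-159))*(M - 1*(-39452)) = (-40352 - 159)*(51178/13623 - 1*(-39452)) = -40511*(51178/13623 + 39452) = -40511*537505774/13623 = -21774896410514/13623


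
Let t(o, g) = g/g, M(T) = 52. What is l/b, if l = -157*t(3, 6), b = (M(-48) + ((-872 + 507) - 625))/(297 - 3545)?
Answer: -36424/67 ≈ -543.64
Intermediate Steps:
t(o, g) = 1
b = 67/232 (b = (52 + ((-872 + 507) - 625))/(297 - 3545) = (52 + (-365 - 625))/(-3248) = (52 - 990)*(-1/3248) = -938*(-1/3248) = 67/232 ≈ 0.28879)
l = -157 (l = -157*1 = -157)
l/b = -157/67/232 = -157*232/67 = -36424/67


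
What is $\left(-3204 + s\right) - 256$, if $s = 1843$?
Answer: $-1617$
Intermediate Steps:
$\left(-3204 + s\right) - 256 = \left(-3204 + 1843\right) - 256 = -1361 - 256 = -1617$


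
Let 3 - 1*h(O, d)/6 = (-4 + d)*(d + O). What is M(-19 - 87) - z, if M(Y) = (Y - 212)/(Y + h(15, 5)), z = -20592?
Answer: 2141727/104 ≈ 20594.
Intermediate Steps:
h(O, d) = 18 - 6*(-4 + d)*(O + d) (h(O, d) = 18 - 6*(-4 + d)*(d + O) = 18 - 6*(-4 + d)*(O + d))
M(Y) = (-212 + Y)/(-102 + Y) (M(Y) = (Y - 212)/(Y + (18 - 6*5² + 24*15 + 24*5 - 6*15*5)) = (-212 + Y)/(Y + (18 - 6*25 + 360 + 120 - 450)) = (-212 + Y)/(Y + (18 - 150 + 360 + 120 - 450)) = (-212 + Y)/(Y - 102) = (-212 + Y)/(-102 + Y))
M(-19 - 87) - z = (-212 + (-19 - 87))/(-102 + (-19 - 87)) - 1*(-20592) = (-212 - 106)/(-102 - 106) + 20592 = -318/(-208) + 20592 = -1/208*(-318) + 20592 = 159/104 + 20592 = 2141727/104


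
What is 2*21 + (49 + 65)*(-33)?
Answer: -3720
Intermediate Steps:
2*21 + (49 + 65)*(-33) = 42 + 114*(-33) = 42 - 3762 = -3720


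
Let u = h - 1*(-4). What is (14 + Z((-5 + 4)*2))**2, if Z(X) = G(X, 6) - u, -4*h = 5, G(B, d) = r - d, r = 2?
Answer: 841/16 ≈ 52.563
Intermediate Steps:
G(B, d) = 2 - d
h = -5/4 (h = -1/4*5 = -5/4 ≈ -1.2500)
u = 11/4 (u = -5/4 - 1*(-4) = -5/4 + 4 = 11/4 ≈ 2.7500)
Z(X) = -27/4 (Z(X) = (2 - 1*6) - 1*11/4 = (2 - 6) - 11/4 = -4 - 11/4 = -27/4)
(14 + Z((-5 + 4)*2))**2 = (14 - 27/4)**2 = (29/4)**2 = 841/16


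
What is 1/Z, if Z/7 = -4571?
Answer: -1/31997 ≈ -3.1253e-5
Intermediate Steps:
Z = -31997 (Z = 7*(-4571) = -31997)
1/Z = 1/(-31997) = -1/31997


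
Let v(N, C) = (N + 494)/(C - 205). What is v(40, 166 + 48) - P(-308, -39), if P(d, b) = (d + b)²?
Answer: -361049/3 ≈ -1.2035e+5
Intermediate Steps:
v(N, C) = (494 + N)/(-205 + C)
P(d, b) = (b + d)²
v(40, 166 + 48) - P(-308, -39) = (494 + 40)/(-205 + (166 + 48)) - (-39 - 308)² = 534/(-205 + 214) - 1*(-347)² = 534/9 - 1*120409 = (⅑)*534 - 120409 = 178/3 - 120409 = -361049/3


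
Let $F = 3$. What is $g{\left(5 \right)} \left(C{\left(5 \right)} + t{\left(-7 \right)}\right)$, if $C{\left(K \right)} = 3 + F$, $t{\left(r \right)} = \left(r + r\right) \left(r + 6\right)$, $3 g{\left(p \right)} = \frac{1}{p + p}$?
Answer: $\frac{2}{3} \approx 0.66667$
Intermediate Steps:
$g{\left(p \right)} = \frac{1}{6 p}$ ($g{\left(p \right)} = \frac{1}{3 \left(p + p\right)} = \frac{1}{3 \cdot 2 p} = \frac{\frac{1}{2} \frac{1}{p}}{3} = \frac{1}{6 p}$)
$t{\left(r \right)} = 2 r \left(6 + r\right)$
$C{\left(K \right)} = 6$ ($C{\left(K \right)} = 3 + 3 = 6$)
$g{\left(5 \right)} \left(C{\left(5 \right)} + t{\left(-7 \right)}\right) = \frac{1}{6 \cdot 5} \left(6 + 2 \left(-7\right) \left(6 - 7\right)\right) = \frac{1}{6} \cdot \frac{1}{5} \left(6 + 2 \left(-7\right) \left(-1\right)\right) = \frac{6 + 14}{30} = \frac{1}{30} \cdot 20 = \frac{2}{3}$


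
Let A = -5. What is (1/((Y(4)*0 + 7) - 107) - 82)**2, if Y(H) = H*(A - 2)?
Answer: 67256401/10000 ≈ 6725.6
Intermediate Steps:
Y(H) = -7*H (Y(H) = H*(-5 - 2) = H*(-7) = -7*H)
(1/((Y(4)*0 + 7) - 107) - 82)**2 = (1/((-7*4*0 + 7) - 107) - 82)**2 = (1/((-28*0 + 7) - 107) - 82)**2 = (1/((0 + 7) - 107) - 82)**2 = (1/(7 - 107) - 82)**2 = (1/(-100) - 82)**2 = (-1/100 - 82)**2 = (-8201/100)**2 = 67256401/10000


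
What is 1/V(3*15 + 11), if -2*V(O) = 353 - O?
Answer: -2/297 ≈ -0.0067340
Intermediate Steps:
V(O) = -353/2 + O/2 (V(O) = -(353 - O)/2 = -353/2 + O/2)
1/V(3*15 + 11) = 1/(-353/2 + (3*15 + 11)/2) = 1/(-353/2 + (45 + 11)/2) = 1/(-353/2 + (½)*56) = 1/(-353/2 + 28) = 1/(-297/2) = -2/297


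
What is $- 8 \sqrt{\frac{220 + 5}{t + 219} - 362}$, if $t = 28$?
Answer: $- \frac{8 i \sqrt{22029683}}{247} \approx - 152.02 i$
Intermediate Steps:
$- 8 \sqrt{\frac{220 + 5}{t + 219} - 362} = - 8 \sqrt{\frac{220 + 5}{28 + 219} - 362} = - 8 \sqrt{\frac{225}{247} - 362} = - 8 \sqrt{- \frac{89189}{247}} = - 8 \frac{i \sqrt{22029683}}{247} = - \frac{8 i \sqrt{22029683}}{247}$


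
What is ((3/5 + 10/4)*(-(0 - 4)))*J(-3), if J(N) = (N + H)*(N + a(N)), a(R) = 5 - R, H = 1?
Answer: -124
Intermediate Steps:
J(N) = 5 + 5*N (J(N) = (N + 1)*(N + (5 - N)) = (1 + N)*5 = 5 + 5*N)
((3/5 + 10/4)*(-(0 - 4)))*J(-3) = ((3/5 + 10/4)*(-(0 - 4)))*(5 + 5*(-3)) = ((3*(⅕) + 10*(¼))*(-1*(-4)))*(5 - 15) = ((⅗ + 5/2)*4)*(-10) = ((31/10)*4)*(-10) = (62/5)*(-10) = -124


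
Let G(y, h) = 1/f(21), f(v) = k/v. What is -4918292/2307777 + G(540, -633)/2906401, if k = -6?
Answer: -28589073728623/13414650761154 ≈ -2.1312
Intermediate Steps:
f(v) = -6/v
G(y, h) = -7/2 (G(y, h) = 1/(-6/21) = 1/(-6*1/21) = 1/(-2/7) = -7/2)
-4918292/2307777 + G(540, -633)/2906401 = -4918292/2307777 - 7/2/2906401 = -4918292*1/2307777 - 7/2*1/2906401 = -4918292/2307777 - 7/5812802 = -28589073728623/13414650761154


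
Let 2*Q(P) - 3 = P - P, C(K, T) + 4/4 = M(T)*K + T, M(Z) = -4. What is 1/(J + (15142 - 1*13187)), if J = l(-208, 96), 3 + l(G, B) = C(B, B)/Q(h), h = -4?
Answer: 3/5278 ≈ 0.00056840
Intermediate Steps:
C(K, T) = -1 + T - 4*K (C(K, T) = -1 + (-4*K + T) = -1 + (T - 4*K) = -1 + T - 4*K)
Q(P) = 3/2 (Q(P) = 3/2 + (P - P)/2 = 3/2 + (1/2)*0 = 3/2 + 0 = 3/2)
l(G, B) = -11/3 - 2*B (l(G, B) = -3 + (-1 + B - 4*B)/(3/2) = -3 + (-1 - 3*B)*(2/3) = -3 + (-2/3 - 2*B) = -11/3 - 2*B)
J = -587/3 (J = -11/3 - 2*96 = -11/3 - 192 = -587/3 ≈ -195.67)
1/(J + (15142 - 1*13187)) = 1/(-587/3 + (15142 - 1*13187)) = 1/(-587/3 + (15142 - 13187)) = 1/(-587/3 + 1955) = 1/(5278/3) = 3/5278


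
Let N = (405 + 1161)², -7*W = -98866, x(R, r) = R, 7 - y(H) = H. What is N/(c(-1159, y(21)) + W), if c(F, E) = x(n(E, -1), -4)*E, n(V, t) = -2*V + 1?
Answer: 1430541/8002 ≈ 178.77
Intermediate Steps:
y(H) = 7 - H
n(V, t) = 1 - 2*V
W = 98866/7 (W = -⅐*(-98866) = 98866/7 ≈ 14124.)
c(F, E) = E*(1 - 2*E) (c(F, E) = (1 - 2*E)*E = E*(1 - 2*E))
N = 2452356 (N = 1566² = 2452356)
N/(c(-1159, y(21)) + W) = 2452356/((7 - 1*21)*(1 - 2*(7 - 1*21)) + 98866/7) = 2452356/((7 - 21)*(1 - 2*(7 - 21)) + 98866/7) = 2452356/(-14*(1 - 2*(-14)) + 98866/7) = 2452356/(-14*(1 + 28) + 98866/7) = 2452356/(-14*29 + 98866/7) = 2452356/(-406 + 98866/7) = 2452356/(96024/7) = 2452356*(7/96024) = 1430541/8002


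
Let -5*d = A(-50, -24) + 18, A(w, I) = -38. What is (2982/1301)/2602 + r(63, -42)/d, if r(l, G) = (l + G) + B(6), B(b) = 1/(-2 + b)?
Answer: 143894941/27081616 ≈ 5.3134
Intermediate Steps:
r(l, G) = ¼ + G + l (r(l, G) = (l + G) + 1/(-2 + 6) = (G + l) + 1/4 = (G + l) + ¼ = ¼ + G + l)
d = 4 (d = -(-38 + 18)/5 = -⅕*(-20) = 4)
(2982/1301)/2602 + r(63, -42)/d = (2982/1301)/2602 + (¼ - 42 + 63)/4 = (2982*(1/1301))*(1/2602) + (85/4)*(¼) = (2982/1301)*(1/2602) + 85/16 = 1491/1692601 + 85/16 = 143894941/27081616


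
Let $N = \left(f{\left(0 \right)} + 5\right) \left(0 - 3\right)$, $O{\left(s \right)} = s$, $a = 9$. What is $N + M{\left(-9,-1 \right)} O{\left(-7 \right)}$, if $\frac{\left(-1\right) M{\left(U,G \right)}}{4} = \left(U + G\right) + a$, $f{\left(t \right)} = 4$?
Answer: $-55$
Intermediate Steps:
$M{\left(U,G \right)} = -36 - 4 G - 4 U$ ($M{\left(U,G \right)} = - 4 \left(\left(U + G\right) + 9\right) = - 4 \left(\left(G + U\right) + 9\right) = - 4 \left(9 + G + U\right) = -36 - 4 G - 4 U$)
$N = -27$ ($N = \left(4 + 5\right) \left(0 - 3\right) = 9 \left(0 - 3\right) = 9 \left(-3\right) = -27$)
$N + M{\left(-9,-1 \right)} O{\left(-7 \right)} = -27 + \left(-36 - -4 - -36\right) \left(-7\right) = -27 + \left(-36 + 4 + 36\right) \left(-7\right) = -27 + 4 \left(-7\right) = -27 - 28 = -55$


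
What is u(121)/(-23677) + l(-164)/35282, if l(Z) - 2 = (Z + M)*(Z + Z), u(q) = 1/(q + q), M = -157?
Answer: 301647093289/101080001594 ≈ 2.9842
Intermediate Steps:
u(q) = 1/(2*q)
l(Z) = 2 + 2*Z*(-157 + Z) (l(Z) = 2 + (Z - 157)*(Z + Z) = 2 + (-157 + Z)*(2*Z) = 2 + 2*Z*(-157 + Z))
u(121)/(-23677) + l(-164)/35282 = ((½)/121)/(-23677) + (2 - 314*(-164) + 2*(-164)²)/35282 = ((½)*(1/121))*(-1/23677) + (2 + 51496 + 2*26896)*(1/35282) = (1/242)*(-1/23677) + (2 + 51496 + 53792)*(1/35282) = -1/5729834 + 105290*(1/35282) = -1/5729834 + 52645/17641 = 301647093289/101080001594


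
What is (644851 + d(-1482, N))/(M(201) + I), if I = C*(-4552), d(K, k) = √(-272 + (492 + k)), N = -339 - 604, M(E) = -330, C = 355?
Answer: -644851/1616290 - I*√723/1616290 ≈ -0.39897 - 1.6636e-5*I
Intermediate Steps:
N = -943
d(K, k) = √(220 + k)
I = -1615960 (I = 355*(-4552) = -1615960)
(644851 + d(-1482, N))/(M(201) + I) = (644851 + √(220 - 943))/(-330 - 1615960) = (644851 + √(-723))/(-1616290) = (644851 + I*√723)*(-1/1616290) = -644851/1616290 - I*√723/1616290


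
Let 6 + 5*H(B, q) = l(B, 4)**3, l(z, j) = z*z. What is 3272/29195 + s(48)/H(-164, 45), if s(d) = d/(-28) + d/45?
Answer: 26737800200765986/238572761877298947 ≈ 0.11207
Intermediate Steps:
l(z, j) = z**2
H(B, q) = -6/5 + B**6/5 (H(B, q) = -6/5 + (B**2)**3/5 = -6/5 + B**6/5)
s(d) = -17*d/1260 (s(d) = d*(-1/28) + d*(1/45) = -d/28 + d/45 = -17*d/1260)
3272/29195 + s(48)/H(-164, 45) = 3272/29195 + (-17/1260*48)/(-6/5 + (1/5)*(-164)**6) = 3272*(1/29195) - 68/(105*(-6/5 + (1/5)*19456426971136)) = 3272/29195 - 68/(105*(-6/5 + 19456426971136/5)) = 3272/29195 - 68/105/3891285394226 = 3272/29195 - 68/105*1/3891285394226 = 3272/29195 - 34/204292483196865 = 26737800200765986/238572761877298947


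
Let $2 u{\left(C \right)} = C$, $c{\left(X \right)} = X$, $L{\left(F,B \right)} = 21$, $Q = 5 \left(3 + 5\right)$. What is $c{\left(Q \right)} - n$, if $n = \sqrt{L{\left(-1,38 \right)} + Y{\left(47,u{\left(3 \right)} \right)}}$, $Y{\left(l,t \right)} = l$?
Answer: $40 - 2 \sqrt{17} \approx 31.754$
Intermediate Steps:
$Q = 40$ ($Q = 5 \cdot 8 = 40$)
$u{\left(C \right)} = \frac{C}{2}$
$n = 2 \sqrt{17}$ ($n = \sqrt{21 + 47} = \sqrt{68} = 2 \sqrt{17} \approx 8.2462$)
$c{\left(Q \right)} - n = 40 - 2 \sqrt{17}$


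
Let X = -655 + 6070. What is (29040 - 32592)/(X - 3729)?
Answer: -592/281 ≈ -2.1068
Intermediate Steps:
X = 5415
(29040 - 32592)/(X - 3729) = (29040 - 32592)/(5415 - 3729) = -3552/1686 = -3552*1/1686 = -592/281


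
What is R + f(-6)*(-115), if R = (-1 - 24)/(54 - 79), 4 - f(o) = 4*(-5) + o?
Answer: -3449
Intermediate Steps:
f(o) = 24 - o (f(o) = 4 - (4*(-5) + o) = 4 - (-20 + o) = 4 + (20 - o) = 24 - o)
R = 1 (R = -25/(-25) = -25*(-1/25) = 1)
R + f(-6)*(-115) = 1 + (24 - 1*(-6))*(-115) = 1 + (24 + 6)*(-115) = 1 + 30*(-115) = 1 - 3450 = -3449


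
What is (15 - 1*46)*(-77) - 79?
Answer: 2308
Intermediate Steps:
(15 - 1*46)*(-77) - 79 = (15 - 46)*(-77) - 79 = -31*(-77) - 79 = 2387 - 79 = 2308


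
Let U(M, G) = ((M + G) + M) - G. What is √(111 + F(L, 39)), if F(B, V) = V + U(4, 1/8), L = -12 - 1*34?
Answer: √158 ≈ 12.570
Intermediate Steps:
U(M, G) = 2*M (U(M, G) = ((G + M) + M) - G = (G + 2*M) - G = 2*M)
L = -46 (L = -12 - 34 = -46)
F(B, V) = 8 + V (F(B, V) = V + 2*4 = V + 8 = 8 + V)
√(111 + F(L, 39)) = √(111 + (8 + 39)) = √(111 + 47) = √158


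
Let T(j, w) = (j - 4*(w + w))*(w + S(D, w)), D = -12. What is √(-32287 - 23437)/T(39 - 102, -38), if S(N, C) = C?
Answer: -I*√13931/9158 ≈ -0.012888*I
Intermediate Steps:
T(j, w) = 2*w*(j - 8*w) (T(j, w) = (j - 4*(w + w))*(w + w) = (j - 8*w)*(2*w) = 2*w*(j - 8*w))
√(-32287 - 23437)/T(39 - 102, -38) = √(-32287 - 23437)/((2*(-38)*((39 - 102) - 8*(-38)))) = √(-55724)/((2*(-38)*(-63 + 304))) = (2*I*√13931)/((2*(-38)*241)) = (2*I*√13931)/(-18316) = (2*I*√13931)*(-1/18316) = -I*√13931/9158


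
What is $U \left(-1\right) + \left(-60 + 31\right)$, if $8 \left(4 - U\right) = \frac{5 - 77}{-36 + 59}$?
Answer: $- \frac{768}{23} \approx -33.391$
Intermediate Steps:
$U = \frac{101}{23}$ ($U = 4 - \frac{\left(5 - 77\right) \frac{1}{-36 + 59}}{8} = 4 - \frac{\left(-72\right) \frac{1}{23}}{8} = 4 - - \frac{9}{23} = 4 + \frac{9}{23} = \frac{101}{23} \approx 4.3913$)
$U \left(-1\right) + \left(-60 + 31\right) = \frac{101}{23} \left(-1\right) + \left(-60 + 31\right) = - \frac{101}{23} - 29 = - \frac{768}{23}$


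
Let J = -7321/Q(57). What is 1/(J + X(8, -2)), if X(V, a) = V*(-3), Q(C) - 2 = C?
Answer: -59/8737 ≈ -0.0067529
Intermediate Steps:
Q(C) = 2 + C
X(V, a) = -3*V
J = -7321/59 (J = -7321/(2 + 57) = -7321/59 ≈ -124.08)
1/(J + X(8, -2)) = 1/(-7321/59 - 3*8) = 1/(-7321/59 - 24) = 1/(-8737/59) = -59/8737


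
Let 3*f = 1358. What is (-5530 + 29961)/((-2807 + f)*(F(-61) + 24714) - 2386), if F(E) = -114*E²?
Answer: 24431/940506694 ≈ 2.5976e-5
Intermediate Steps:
f = 1358/3 (f = (⅓)*1358 = 1358/3 ≈ 452.67)
(-5530 + 29961)/((-2807 + f)*(F(-61) + 24714) - 2386) = (-5530 + 29961)/((-2807 + 1358/3)*(-114*(-61)² + 24714) - 2386) = 24431/(-7063*(-114*3721 + 24714)/3 - 2386) = 24431/(-7063*(-424194 + 24714)/3 - 2386) = 24431/(-7063/3*(-399480) - 2386) = 24431/(940509080 - 2386) = 24431/940506694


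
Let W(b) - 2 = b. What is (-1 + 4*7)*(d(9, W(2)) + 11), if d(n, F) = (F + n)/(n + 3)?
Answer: 1305/4 ≈ 326.25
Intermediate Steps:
W(b) = 2 + b
d(n, F) = (F + n)/(3 + n)
(-1 + 4*7)*(d(9, W(2)) + 11) = (-1 + 4*7)*(((2 + 2) + 9)/(3 + 9) + 11) = (-1 + 28)*((4 + 9)/12 + 11) = 27*((1/12)*13 + 11) = 27*(13/12 + 11) = 27*(145/12) = 1305/4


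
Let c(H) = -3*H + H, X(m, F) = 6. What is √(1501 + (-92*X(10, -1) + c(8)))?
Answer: √933 ≈ 30.545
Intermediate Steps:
c(H) = -2*H
√(1501 + (-92*X(10, -1) + c(8))) = √(1501 + (-92*6 - 2*8)) = √(1501 + (-552 - 16)) = √(1501 - 568) = √933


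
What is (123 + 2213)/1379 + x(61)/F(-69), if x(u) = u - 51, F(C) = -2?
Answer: -4559/1379 ≈ -3.3060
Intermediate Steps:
x(u) = -51 + u
(123 + 2213)/1379 + x(61)/F(-69) = (123 + 2213)/1379 + (-51 + 61)/(-2) = 2336*(1/1379) + 10*(-1/2) = 2336/1379 - 5 = -4559/1379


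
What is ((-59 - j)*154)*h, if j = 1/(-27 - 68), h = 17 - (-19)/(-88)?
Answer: -14484939/95 ≈ -1.5247e+5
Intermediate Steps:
h = 1477/88 (h = 17 - (-19)*(-1)/88 = 17 - 1*19/88 = 17 - 19/88 = 1477/88 ≈ 16.784)
j = -1/95 (j = 1/(-95) = -1/95 ≈ -0.010526)
((-59 - j)*154)*h = ((-59 - 1*(-1/95))*154)*(1477/88) = ((-59 + 1/95)*154)*(1477/88) = -5604/95*154*(1477/88) = -863016/95*1477/88 = -14484939/95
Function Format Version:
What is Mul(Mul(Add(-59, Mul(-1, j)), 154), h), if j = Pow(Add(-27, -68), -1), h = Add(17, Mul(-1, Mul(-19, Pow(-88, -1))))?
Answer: Rational(-14484939, 95) ≈ -1.5247e+5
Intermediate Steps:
h = Rational(1477, 88) (h = Add(17, Mul(-1, Mul(-19, Rational(-1, 88)))) = Add(17, Mul(-1, Rational(19, 88))) = Add(17, Rational(-19, 88)) = Rational(1477, 88) ≈ 16.784)
j = Rational(-1, 95) (j = Pow(-95, -1) = Rational(-1, 95) ≈ -0.010526)
Mul(Mul(Add(-59, Mul(-1, j)), 154), h) = Mul(Mul(Add(-59, Mul(-1, Rational(-1, 95))), 154), Rational(1477, 88)) = Mul(Mul(Add(-59, Rational(1, 95)), 154), Rational(1477, 88)) = Mul(Mul(Rational(-5604, 95), 154), Rational(1477, 88)) = Mul(Rational(-863016, 95), Rational(1477, 88)) = Rational(-14484939, 95)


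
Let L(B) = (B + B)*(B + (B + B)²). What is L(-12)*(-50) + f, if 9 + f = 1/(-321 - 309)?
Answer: 426378329/630 ≈ 6.7679e+5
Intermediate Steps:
f = -5671/630 (f = -9 + 1/(-321 - 309) = -9 + 1/(-630) = -9 - 1/630 = -5671/630 ≈ -9.0016)
L(B) = 2*B*(B + 4*B²) (L(B) = (2*B)*(B + (2*B)²) = (2*B)*(B + 4*B²) = 2*B*(B + 4*B²))
L(-12)*(-50) + f = ((-12)²*(2 + 8*(-12)))*(-50) - 5671/630 = (144*(2 - 96))*(-50) - 5671/630 = (144*(-94))*(-50) - 5671/630 = -13536*(-50) - 5671/630 = 676800 - 5671/630 = 426378329/630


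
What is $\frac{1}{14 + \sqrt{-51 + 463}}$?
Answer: $- \frac{7}{108} + \frac{\sqrt{103}}{108} \approx 0.029156$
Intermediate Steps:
$\frac{1}{14 + \sqrt{-51 + 463}} = \frac{1}{14 + \sqrt{412}} = \frac{1}{14 + 2 \sqrt{103}}$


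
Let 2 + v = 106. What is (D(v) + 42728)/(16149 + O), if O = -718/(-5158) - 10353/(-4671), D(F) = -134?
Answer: 171036334782/64855817039 ≈ 2.6372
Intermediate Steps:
v = 104 (v = -2 + 106 = 104)
O = 9459092/4015503 (O = -718*(-1/5158) - 10353*(-1/4671) = 359/2579 + 3451/1557 = 9459092/4015503 ≈ 2.3556)
(D(v) + 42728)/(16149 + O) = (-134 + 42728)/(16149 + 9459092/4015503) = 42594/(64855817039/4015503) = 42594*(4015503/64855817039) = 171036334782/64855817039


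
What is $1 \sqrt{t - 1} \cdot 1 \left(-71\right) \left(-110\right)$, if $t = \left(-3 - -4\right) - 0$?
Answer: $0$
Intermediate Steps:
$t = 1$ ($t = \left(-3 + 4\right) + 0 = 1 + 0 = 1$)
$1 \sqrt{t - 1} \cdot 1 \left(-71\right) \left(-110\right) = 1 \sqrt{1 - 1} \cdot 1 \left(-71\right) \left(-110\right) = 1 \sqrt{0} \cdot 1 \left(-71\right) \left(-110\right) = 1 \cdot 0 \cdot 1 \left(-71\right) \left(-110\right) = 0 \cdot 1 \left(-71\right) \left(-110\right) = 0 \left(-71\right) \left(-110\right) = 0 \left(-110\right) = 0$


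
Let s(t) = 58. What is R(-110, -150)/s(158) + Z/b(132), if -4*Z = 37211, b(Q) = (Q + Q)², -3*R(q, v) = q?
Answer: 4031921/8084736 ≈ 0.49871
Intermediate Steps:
R(q, v) = -q/3
b(Q) = 4*Q² (b(Q) = (2*Q)² = 4*Q²)
Z = -37211/4 (Z = -¼*37211 = -37211/4 ≈ -9302.8)
R(-110, -150)/s(158) + Z/b(132) = -⅓*(-110)/58 - 37211/(4*(4*132²)) = (110/3)*(1/58) - 37211/(4*(4*17424)) = 55/87 - 37211/4/69696 = 55/87 - 37211/4*1/69696 = 55/87 - 37211/278784 = 4031921/8084736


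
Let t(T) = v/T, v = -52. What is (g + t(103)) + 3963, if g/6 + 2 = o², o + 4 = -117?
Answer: 9455039/103 ≈ 91797.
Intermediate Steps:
o = -121 (o = -4 - 117 = -121)
t(T) = -52/T
g = 87834 (g = -12 + 6*(-121)² = -12 + 6*14641 = -12 + 87846 = 87834)
(g + t(103)) + 3963 = (87834 - 52/103) + 3963 = 9046850/103 + 3963 = 9455039/103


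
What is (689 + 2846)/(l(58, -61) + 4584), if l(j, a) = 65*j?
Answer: 3535/8354 ≈ 0.42315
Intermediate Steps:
(689 + 2846)/(l(58, -61) + 4584) = (689 + 2846)/(65*58 + 4584) = 3535/(3770 + 4584) = 3535/8354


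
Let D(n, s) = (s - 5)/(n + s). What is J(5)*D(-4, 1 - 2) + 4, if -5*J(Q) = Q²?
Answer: -2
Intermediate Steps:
J(Q) = -Q²/5
D(n, s) = (-5 + s)/(n + s)
J(5)*D(-4, 1 - 2) + 4 = (-⅕*5²)*((-5 + (1 - 2))/(-4 + (1 - 2))) + 4 = (-⅕*25)*((-5 - 1)/(-4 - 1)) + 4 = -5*(-6)/(-5) + 4 = -(-1)*(-6) + 4 = -5*6/5 + 4 = -6 + 4 = -2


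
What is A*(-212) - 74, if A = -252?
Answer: 53350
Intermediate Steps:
A*(-212) - 74 = -252*(-212) - 74 = 53424 - 74 = 53350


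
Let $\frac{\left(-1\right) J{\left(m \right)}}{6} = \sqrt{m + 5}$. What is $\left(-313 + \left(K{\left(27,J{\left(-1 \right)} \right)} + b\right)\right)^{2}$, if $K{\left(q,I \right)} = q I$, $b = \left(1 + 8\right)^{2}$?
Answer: $309136$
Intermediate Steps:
$J{\left(m \right)} = - 6 \sqrt{5 + m}$ ($J{\left(m \right)} = - 6 \sqrt{m + 5} = - 6 \sqrt{5 + m}$)
$b = 81$ ($b = 9^{2} = 81$)
$K{\left(q,I \right)} = I q$
$\left(-313 + \left(K{\left(27,J{\left(-1 \right)} \right)} + b\right)\right)^{2} = \left(-313 + \left(- 6 \sqrt{5 - 1} \cdot 27 + 81\right)\right)^{2} = \left(-313 + \left(- 6 \sqrt{4} \cdot 27 + 81\right)\right)^{2} = \left(-313 + \left(\left(-6\right) 2 \cdot 27 + 81\right)\right)^{2} = \left(-313 + \left(\left(-12\right) 27 + 81\right)\right)^{2} = \left(-313 + \left(-324 + 81\right)\right)^{2} = \left(-313 - 243\right)^{2} = \left(-556\right)^{2} = 309136$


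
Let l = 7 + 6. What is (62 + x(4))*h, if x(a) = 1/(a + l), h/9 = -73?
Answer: -693135/17 ≈ -40773.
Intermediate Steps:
l = 13
h = -657 (h = 9*(-73) = -657)
x(a) = 1/(13 + a) (x(a) = 1/(a + 13) = 1/(13 + a))
(62 + x(4))*h = (62 + 1/(13 + 4))*(-657) = (62 + 1/17)*(-657) = (1055/17)*(-657) = -693135/17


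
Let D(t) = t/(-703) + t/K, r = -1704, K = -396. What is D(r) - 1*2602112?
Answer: -60366240230/23199 ≈ -2.6021e+6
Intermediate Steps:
D(t) = -1099*t/278388 (D(t) = t/(-703) + t/(-396) = t*(-1/703) + t*(-1/396) = -t/703 - t/396 = -1099*t/278388)
D(r) - 1*2602112 = -1099/278388*(-1704) - 1*2602112 = 156058/23199 - 2602112 = -60366240230/23199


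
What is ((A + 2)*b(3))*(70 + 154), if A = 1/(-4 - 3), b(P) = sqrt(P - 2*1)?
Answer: 416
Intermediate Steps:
b(P) = sqrt(-2 + P) (b(P) = sqrt(P - 2) = sqrt(-2 + P))
A = -1/7 (A = 1/(-7) = -1/7 ≈ -0.14286)
((A + 2)*b(3))*(70 + 154) = ((-1/7 + 2)*sqrt(-2 + 3))*(70 + 154) = (13*sqrt(1)/7)*224 = ((13/7)*1)*224 = (13/7)*224 = 416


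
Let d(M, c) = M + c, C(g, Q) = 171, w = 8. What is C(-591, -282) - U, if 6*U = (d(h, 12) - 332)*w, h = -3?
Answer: 1805/3 ≈ 601.67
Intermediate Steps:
U = -1292/3 (U = (((-3 + 12) - 332)*8)/6 = ((9 - 332)*8)/6 = (-323*8)/6 = (⅙)*(-2584) = -1292/3 ≈ -430.67)
C(-591, -282) - U = 171 - 1*(-1292/3) = 171 + 1292/3 = 1805/3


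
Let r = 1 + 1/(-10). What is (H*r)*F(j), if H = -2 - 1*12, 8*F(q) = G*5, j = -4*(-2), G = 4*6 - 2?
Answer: -693/4 ≈ -173.25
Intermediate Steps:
G = 22 (G = 24 - 2 = 22)
j = 8
F(q) = 55/4 (F(q) = (22*5)/8 = (⅛)*110 = 55/4)
r = 9/10 (r = 1 - ⅒ = 9/10 ≈ 0.90000)
H = -14 (H = -2 - 12 = -14)
(H*r)*F(j) = -14*9/10*(55/4) = -63/5*55/4 = -693/4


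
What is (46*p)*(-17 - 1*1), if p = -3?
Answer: 2484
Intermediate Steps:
(46*p)*(-17 - 1*1) = (46*(-3))*(-17 - 1*1) = -138*(-17 - 1) = -138*(-18) = 2484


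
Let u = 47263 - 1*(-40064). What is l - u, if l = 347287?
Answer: 259960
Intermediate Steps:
u = 87327 (u = 47263 + 40064 = 87327)
l - u = 347287 - 1*87327 = 347287 - 87327 = 259960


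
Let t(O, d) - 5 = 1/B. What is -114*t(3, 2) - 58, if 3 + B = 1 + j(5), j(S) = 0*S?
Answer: -571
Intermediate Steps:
j(S) = 0
B = -2 (B = -3 + (1 + 0) = -3 + 1 = -2)
t(O, d) = 9/2 (t(O, d) = 5 + 1/(-2) = 5 - ½ = 9/2)
-114*t(3, 2) - 58 = -114*9/2 - 58 = -513 - 58 = -571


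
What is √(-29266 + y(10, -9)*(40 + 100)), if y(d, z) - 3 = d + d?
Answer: 3*I*√2894 ≈ 161.39*I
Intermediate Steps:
y(d, z) = 3 + 2*d (y(d, z) = 3 + (d + d) = 3 + 2*d)
√(-29266 + y(10, -9)*(40 + 100)) = √(-29266 + (3 + 2*10)*(40 + 100)) = √(-29266 + (3 + 20)*140) = √(-29266 + 23*140) = √(-29266 + 3220) = √(-26046) = 3*I*√2894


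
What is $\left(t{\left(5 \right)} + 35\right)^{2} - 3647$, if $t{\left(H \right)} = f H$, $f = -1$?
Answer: $-2747$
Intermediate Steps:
$t{\left(H \right)} = - H$
$\left(t{\left(5 \right)} + 35\right)^{2} - 3647 = \left(\left(-1\right) 5 + 35\right)^{2} - 3647 = \left(-5 + 35\right)^{2} - 3647 = 30^{2} - 3647 = 900 - 3647 = -2747$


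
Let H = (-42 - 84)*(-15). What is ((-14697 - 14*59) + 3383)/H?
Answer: -1214/189 ≈ -6.4233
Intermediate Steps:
H = 1890 (H = -126*(-15) = 1890)
((-14697 - 14*59) + 3383)/H = ((-14697 - 14*59) + 3383)/1890 = ((-14697 - 826) + 3383)*(1/1890) = (-15523 + 3383)*(1/1890) = -12140*1/1890 = -1214/189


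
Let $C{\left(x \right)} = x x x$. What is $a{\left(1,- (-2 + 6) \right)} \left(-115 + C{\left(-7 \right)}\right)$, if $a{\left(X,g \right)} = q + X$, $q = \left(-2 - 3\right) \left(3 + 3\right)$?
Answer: $13282$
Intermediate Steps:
$C{\left(x \right)} = x^{3}$ ($C{\left(x \right)} = x^{2} x = x^{3}$)
$q = -30$ ($q = \left(-5\right) 6 = -30$)
$a{\left(X,g \right)} = -30 + X$
$a{\left(1,- (-2 + 6) \right)} \left(-115 + C{\left(-7 \right)}\right) = \left(-30 + 1\right) \left(-115 + \left(-7\right)^{3}\right) = - 29 \left(-115 - 343\right) = \left(-29\right) \left(-458\right) = 13282$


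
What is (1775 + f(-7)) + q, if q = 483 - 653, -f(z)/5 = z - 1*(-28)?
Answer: 1500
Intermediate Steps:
f(z) = -140 - 5*z (f(z) = -5*(z - 1*(-28)) = -5*(z + 28) = -5*(28 + z) = -140 - 5*z)
q = -170
(1775 + f(-7)) + q = (1775 + (-140 - 5*(-7))) - 170 = (1775 + (-140 + 35)) - 170 = (1775 - 105) - 170 = 1670 - 170 = 1500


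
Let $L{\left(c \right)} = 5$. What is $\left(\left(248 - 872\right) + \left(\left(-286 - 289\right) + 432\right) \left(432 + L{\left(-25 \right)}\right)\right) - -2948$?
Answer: $-60167$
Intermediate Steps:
$\left(\left(248 - 872\right) + \left(\left(-286 - 289\right) + 432\right) \left(432 + L{\left(-25 \right)}\right)\right) - -2948 = \left(\left(248 - 872\right) + \left(\left(-286 - 289\right) + 432\right) \left(432 + 5\right)\right) - -2948 = \left(-624 + \left(\left(-286 - 289\right) + 432\right) 437\right) + 2948 = \left(-624 + \left(-575 + 432\right) 437\right) + 2948 = \left(-624 - 62491\right) + 2948 = -63115 + 2948 = -60167$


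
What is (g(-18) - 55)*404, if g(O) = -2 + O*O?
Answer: 107868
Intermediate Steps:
g(O) = -2 + O**2
(g(-18) - 55)*404 = ((-2 + (-18)**2) - 55)*404 = ((-2 + 324) - 55)*404 = (322 - 55)*404 = 267*404 = 107868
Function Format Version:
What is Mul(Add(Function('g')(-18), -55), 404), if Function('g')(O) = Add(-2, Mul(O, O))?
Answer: 107868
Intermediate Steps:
Function('g')(O) = Add(-2, Pow(O, 2))
Mul(Add(Function('g')(-18), -55), 404) = Mul(Add(Add(-2, Pow(-18, 2)), -55), 404) = Mul(Add(Add(-2, 324), -55), 404) = Mul(Add(322, -55), 404) = Mul(267, 404) = 107868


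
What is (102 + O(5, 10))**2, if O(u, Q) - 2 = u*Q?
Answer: 23716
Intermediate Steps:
O(u, Q) = 2 + Q*u (O(u, Q) = 2 + u*Q = 2 + Q*u)
(102 + O(5, 10))**2 = (102 + (2 + 10*5))**2 = (102 + (2 + 50))**2 = (102 + 52)**2 = 154**2 = 23716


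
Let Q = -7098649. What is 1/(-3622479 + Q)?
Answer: -1/10721128 ≈ -9.3274e-8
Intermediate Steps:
1/(-3622479 + Q) = 1/(-3622479 - 7098649) = 1/(-10721128) = -1/10721128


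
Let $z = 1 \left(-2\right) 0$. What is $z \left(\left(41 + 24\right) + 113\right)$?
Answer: $0$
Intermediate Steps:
$z = 0$ ($z = \left(-2\right) 0 = 0$)
$z \left(\left(41 + 24\right) + 113\right) = 0 \left(\left(41 + 24\right) + 113\right) = 0 \left(65 + 113\right) = 0 \cdot 178 = 0$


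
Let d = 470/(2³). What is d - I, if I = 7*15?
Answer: -185/4 ≈ -46.250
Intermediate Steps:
I = 105
d = 235/4 (d = 470/8 = 470*(⅛) = 235/4 ≈ 58.750)
d - I = 235/4 - 1*105 = 235/4 - 105 = -185/4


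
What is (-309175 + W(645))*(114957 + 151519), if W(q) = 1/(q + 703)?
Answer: -27764660663481/337 ≈ -8.2388e+10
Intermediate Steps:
W(q) = 1/(703 + q)
(-309175 + W(645))*(114957 + 151519) = (-309175 + 1/(703 + 645))*(114957 + 151519) = (-309175 + 1/1348)*266476 = -416767899/1348*266476 = -27764660663481/337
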